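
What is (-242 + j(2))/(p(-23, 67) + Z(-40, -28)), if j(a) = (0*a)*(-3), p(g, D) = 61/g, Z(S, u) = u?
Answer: 5566/705 ≈ 7.8950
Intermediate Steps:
j(a) = 0 (j(a) = 0*(-3) = 0)
(-242 + j(2))/(p(-23, 67) + Z(-40, -28)) = (-242 + 0)/(61/(-23) - 28) = -242/(61*(-1/23) - 28) = -242/(-61/23 - 28) = -242/(-705/23) = -242*(-23/705) = 5566/705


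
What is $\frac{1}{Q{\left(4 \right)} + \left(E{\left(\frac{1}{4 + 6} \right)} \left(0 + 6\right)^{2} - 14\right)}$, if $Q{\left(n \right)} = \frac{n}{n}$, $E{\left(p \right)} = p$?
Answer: $- \frac{5}{47} \approx -0.10638$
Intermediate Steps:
$Q{\left(n \right)} = 1$
$\frac{1}{Q{\left(4 \right)} + \left(E{\left(\frac{1}{4 + 6} \right)} \left(0 + 6\right)^{2} - 14\right)} = \frac{1}{1 - \left(14 - \frac{\left(0 + 6\right)^{2}}{4 + 6}\right)} = \frac{1}{1 - \left(14 - \frac{6^{2}}{10}\right)} = \frac{1}{1 + \left(\frac{1}{10} \cdot 36 - 14\right)} = \frac{1}{1 + \left(\frac{18}{5} - 14\right)} = \frac{1}{1 - \frac{52}{5}} = \frac{1}{- \frac{47}{5}} = - \frac{5}{47}$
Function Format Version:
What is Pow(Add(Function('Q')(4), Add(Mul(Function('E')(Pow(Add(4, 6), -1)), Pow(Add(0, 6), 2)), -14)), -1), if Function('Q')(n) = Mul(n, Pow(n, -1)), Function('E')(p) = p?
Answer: Rational(-5, 47) ≈ -0.10638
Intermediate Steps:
Function('Q')(n) = 1
Pow(Add(Function('Q')(4), Add(Mul(Function('E')(Pow(Add(4, 6), -1)), Pow(Add(0, 6), 2)), -14)), -1) = Pow(Add(1, Add(Mul(Pow(Add(4, 6), -1), Pow(Add(0, 6), 2)), -14)), -1) = Pow(Add(1, Add(Mul(Pow(10, -1), Pow(6, 2)), -14)), -1) = Pow(Add(1, Add(Mul(Rational(1, 10), 36), -14)), -1) = Pow(Add(1, Add(Rational(18, 5), -14)), -1) = Pow(Add(1, Rational(-52, 5)), -1) = Pow(Rational(-47, 5), -1) = Rational(-5, 47)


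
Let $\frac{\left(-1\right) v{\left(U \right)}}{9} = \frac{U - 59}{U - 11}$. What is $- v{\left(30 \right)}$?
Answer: $- \frac{261}{19} \approx -13.737$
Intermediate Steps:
$v{\left(U \right)} = - \frac{9 \left(-59 + U\right)}{-11 + U}$ ($v{\left(U \right)} = - 9 \frac{U - 59}{U - 11} = - 9 \frac{-59 + U}{-11 + U} = - \frac{9 \left(-59 + U\right)}{-11 + U}$)
$- v{\left(30 \right)} = - \frac{9 \left(59 - 30\right)}{-11 + 30} = - \frac{9 \left(59 - 30\right)}{19} = - \frac{9 \cdot 29}{19} = \left(-1\right) \frac{261}{19} = - \frac{261}{19}$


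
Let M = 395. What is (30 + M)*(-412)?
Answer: -175100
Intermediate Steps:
(30 + M)*(-412) = (30 + 395)*(-412) = 425*(-412) = -175100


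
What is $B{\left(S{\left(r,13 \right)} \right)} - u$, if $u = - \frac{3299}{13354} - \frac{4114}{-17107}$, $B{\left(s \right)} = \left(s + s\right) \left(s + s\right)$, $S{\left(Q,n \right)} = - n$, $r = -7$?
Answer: $\frac{154431587165}{228446878} \approx 676.01$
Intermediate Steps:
$B{\left(s \right)} = 4 s^{2}$ ($B{\left(s \right)} = 2 s 2 s = 4 s^{2}$)
$u = - \frac{1497637}{228446878}$ ($u = \left(-3299\right) \frac{1}{13354} - - \frac{4114}{17107} = - \frac{3299}{13354} + \frac{4114}{17107} = - \frac{1497637}{228446878} \approx -0.0065557$)
$B{\left(S{\left(r,13 \right)} \right)} - u = 4 \left(\left(-1\right) 13\right)^{2} - - \frac{1497637}{228446878} = 4 \left(-13\right)^{2} + \frac{1497637}{228446878} = 4 \cdot 169 + \frac{1497637}{228446878} = 676 + \frac{1497637}{228446878} = \frac{154431587165}{228446878}$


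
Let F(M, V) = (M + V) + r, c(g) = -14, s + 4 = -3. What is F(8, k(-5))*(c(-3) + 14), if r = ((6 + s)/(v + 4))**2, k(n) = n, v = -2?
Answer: 0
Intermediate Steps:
s = -7 (s = -4 - 3 = -7)
r = 1/4 (r = ((6 - 7)/(-2 + 4))**2 = (-1/2)**2 = 1/4 ≈ 0.25000)
F(M, V) = 1/4 + M + V (F(M, V) = (M + V) + 1/4 = 1/4 + M + V)
F(8, k(-5))*(c(-3) + 14) = (1/4 + 8 - 5)*(-14 + 14) = (13/4)*0 = 0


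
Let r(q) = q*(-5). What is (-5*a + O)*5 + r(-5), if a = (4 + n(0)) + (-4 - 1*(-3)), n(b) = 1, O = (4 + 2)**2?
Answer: 105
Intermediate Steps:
r(q) = -5*q
O = 36 (O = 6**2 = 36)
a = 4 (a = (4 + 1) + (-4 - 1*(-3)) = 5 + (-4 + 3) = 5 - 1 = 4)
(-5*a + O)*5 + r(-5) = (-5*4 + 36)*5 - 5*(-5) = (-20 + 36)*5 + 25 = 16*5 + 25 = 80 + 25 = 105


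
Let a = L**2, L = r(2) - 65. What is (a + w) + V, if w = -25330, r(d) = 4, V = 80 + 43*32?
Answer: -20153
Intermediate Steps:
V = 1456 (V = 80 + 1376 = 1456)
L = -61 (L = 4 - 65 = -61)
a = 3721 (a = (-61)**2 = 3721)
(a + w) + V = (3721 - 25330) + 1456 = -21609 + 1456 = -20153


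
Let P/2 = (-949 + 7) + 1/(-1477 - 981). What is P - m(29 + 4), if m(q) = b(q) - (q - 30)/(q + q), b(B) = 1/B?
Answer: -152817613/81114 ≈ -1884.0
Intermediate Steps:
m(q) = 1/q - (-30 + q)/(2*q) (m(q) = 1/q - (q - 30)/(q + q) = 1/q - (-30 + q)/(2*q))
P = -2315437/1229 (P = 2*((-949 + 7) + 1/(-1477 - 981)) = 2*(-942 + 1/(-2458)) = 2*(-942 - 1/2458) = 2*(-2315437/2458) = -2315437/1229 ≈ -1884.0)
P - m(29 + 4) = -2315437/1229 - (32 - (29 + 4))/(2*(29 + 4)) = -2315437/1229 - (32 - 1*33)/(2*33) = -2315437/1229 - (32 - 33)/(2*33) = -2315437/1229 - (-1)/(2*33) = -2315437/1229 - 1*(-1/66) = -2315437/1229 + 1/66 = -152817613/81114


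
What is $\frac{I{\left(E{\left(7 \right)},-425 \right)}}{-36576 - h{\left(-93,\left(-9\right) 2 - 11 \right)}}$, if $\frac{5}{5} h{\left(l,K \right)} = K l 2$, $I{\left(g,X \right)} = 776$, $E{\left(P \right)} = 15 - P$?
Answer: $- \frac{388}{20985} \approx -0.018489$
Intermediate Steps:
$h{\left(l,K \right)} = 2 K l$ ($h{\left(l,K \right)} = K l 2 = 2 K l$)
$\frac{I{\left(E{\left(7 \right)},-425 \right)}}{-36576 - h{\left(-93,\left(-9\right) 2 - 11 \right)}} = \frac{776}{-36576 - 2 \left(\left(-9\right) 2 - 11\right) \left(-93\right)} = \frac{776}{-36576 - 2 \left(-18 - 11\right) \left(-93\right)} = \frac{776}{-36576 - 2 \left(-29\right) \left(-93\right)} = \frac{776}{-36576 - 5394} = \frac{776}{-41970} = 776 \left(- \frac{1}{41970}\right) = - \frac{388}{20985}$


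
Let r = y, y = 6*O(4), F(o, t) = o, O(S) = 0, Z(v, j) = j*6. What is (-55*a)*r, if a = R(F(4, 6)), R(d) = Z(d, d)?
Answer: 0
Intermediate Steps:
Z(v, j) = 6*j
R(d) = 6*d
a = 24 (a = 6*4 = 24)
y = 0 (y = 6*0 = 0)
r = 0
(-55*a)*r = -55*24*0 = -1320*0 = 0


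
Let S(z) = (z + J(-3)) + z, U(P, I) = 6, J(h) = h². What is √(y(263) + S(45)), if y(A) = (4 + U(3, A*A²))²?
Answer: √199 ≈ 14.107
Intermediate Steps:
y(A) = 100 (y(A) = (4 + 6)² = 10² = 100)
S(z) = 9 + 2*z (S(z) = (z + (-3)²) + z = (z + 9) + z = (9 + z) + z = 9 + 2*z)
√(y(263) + S(45)) = √(100 + (9 + 2*45)) = √(100 + (9 + 90)) = √(100 + 99) = √199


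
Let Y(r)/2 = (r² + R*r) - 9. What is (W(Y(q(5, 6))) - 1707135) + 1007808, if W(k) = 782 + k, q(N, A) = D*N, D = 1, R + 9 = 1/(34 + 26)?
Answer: -4191617/6 ≈ -6.9860e+5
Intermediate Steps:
R = -539/60 (R = -9 + 1/(34 + 26) = -9 + 1/60 = -539/60 ≈ -8.9833)
q(N, A) = N (q(N, A) = 1*N = N)
Y(r) = -18 + 2*r² - 539*r/30 (Y(r) = 2*((r² - 539*r/60) - 9) = 2*(-9 + r² - 539*r/60) = -18 + 2*r² - 539*r/30)
(W(Y(q(5, 6))) - 1707135) + 1007808 = ((782 + (-18 + 2*5² - 539/30*5)) - 1707135) + 1007808 = ((782 + (-18 + 2*25 - 539/6)) - 1707135) + 1007808 = ((782 + (-18 + 50 - 539/6)) - 1707135) + 1007808 = ((782 - 347/6) - 1707135) + 1007808 = (4345/6 - 1707135) + 1007808 = -10238465/6 + 1007808 = -4191617/6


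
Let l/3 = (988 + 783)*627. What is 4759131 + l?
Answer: 8090382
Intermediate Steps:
l = 3331251 (l = 3*((988 + 783)*627) = 3*(1771*627) = 3*1110417 = 3331251)
4759131 + l = 4759131 + 3331251 = 8090382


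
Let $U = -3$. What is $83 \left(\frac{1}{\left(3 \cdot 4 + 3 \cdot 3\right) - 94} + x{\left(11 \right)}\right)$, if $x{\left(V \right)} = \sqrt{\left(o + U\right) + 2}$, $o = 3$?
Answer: $- \frac{83}{73} + 83 \sqrt{2} \approx 116.24$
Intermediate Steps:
$x{\left(V \right)} = \sqrt{2}$ ($x{\left(V \right)} = \sqrt{\left(3 - 3\right) + 2} = \sqrt{0 + 2} = \sqrt{2}$)
$83 \left(\frac{1}{\left(3 \cdot 4 + 3 \cdot 3\right) - 94} + x{\left(11 \right)}\right) = 83 \left(\frac{1}{\left(3 \cdot 4 + 3 \cdot 3\right) - 94} + \sqrt{2}\right) = 83 \left(\frac{1}{\left(12 + 9\right) - 94} + \sqrt{2}\right) = 83 \left(\frac{1}{21 - 94} + \sqrt{2}\right) = 83 \left(\frac{1}{-73} + \sqrt{2}\right) = 83 \left(- \frac{1}{73} + \sqrt{2}\right) = - \frac{83}{73} + 83 \sqrt{2}$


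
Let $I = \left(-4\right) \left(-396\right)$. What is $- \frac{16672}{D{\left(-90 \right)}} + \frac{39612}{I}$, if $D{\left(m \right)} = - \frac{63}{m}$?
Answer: $- \frac{21983933}{924} \approx -23792.0$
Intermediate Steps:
$I = 1584$
$- \frac{16672}{D{\left(-90 \right)}} + \frac{39612}{I} = - \frac{16672}{\left(-63\right) \frac{1}{-90}} + \frac{39612}{1584} = - \frac{16672}{\left(-63\right) \left(- \frac{1}{90}\right)} + 39612 \cdot \frac{1}{1584} = - \frac{16672}{\frac{7}{10}} + \frac{3301}{132} = \left(-16672\right) \frac{10}{7} + \frac{3301}{132} = - \frac{166720}{7} + \frac{3301}{132} = - \frac{21983933}{924}$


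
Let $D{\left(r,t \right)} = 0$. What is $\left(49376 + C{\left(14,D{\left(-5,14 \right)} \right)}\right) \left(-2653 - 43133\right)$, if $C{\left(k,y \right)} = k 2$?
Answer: $-2262011544$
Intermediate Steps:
$C{\left(k,y \right)} = 2 k$
$\left(49376 + C{\left(14,D{\left(-5,14 \right)} \right)}\right) \left(-2653 - 43133\right) = \left(49376 + 2 \cdot 14\right) \left(-2653 - 43133\right) = \left(49376 + 28\right) \left(-45786\right) = 49404 \left(-45786\right) = -2262011544$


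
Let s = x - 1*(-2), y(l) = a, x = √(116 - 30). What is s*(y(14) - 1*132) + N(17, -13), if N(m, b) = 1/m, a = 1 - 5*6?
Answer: -5473/17 - 161*√86 ≈ -1815.0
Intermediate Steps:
x = √86 ≈ 9.2736
a = -29 (a = 1 - 30 = -29)
y(l) = -29
s = 2 + √86 (s = √86 - 1*(-2) = √86 + 2 = 2 + √86 ≈ 11.274)
s*(y(14) - 1*132) + N(17, -13) = (2 + √86)*(-29 - 1*132) + 1/17 = (2 + √86)*(-29 - 132) + 1/17 = (2 + √86)*(-161) + 1/17 = (-322 - 161*√86) + 1/17 = -5473/17 - 161*√86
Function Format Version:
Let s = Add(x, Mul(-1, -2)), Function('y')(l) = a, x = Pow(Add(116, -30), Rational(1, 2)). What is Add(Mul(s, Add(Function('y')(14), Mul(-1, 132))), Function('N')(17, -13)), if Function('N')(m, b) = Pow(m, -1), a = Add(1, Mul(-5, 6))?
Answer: Add(Rational(-5473, 17), Mul(-161, Pow(86, Rational(1, 2)))) ≈ -1815.0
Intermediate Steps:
x = Pow(86, Rational(1, 2)) ≈ 9.2736
a = -29 (a = Add(1, -30) = -29)
Function('y')(l) = -29
s = Add(2, Pow(86, Rational(1, 2))) (s = Add(Pow(86, Rational(1, 2)), Mul(-1, -2)) = Add(Pow(86, Rational(1, 2)), 2) = Add(2, Pow(86, Rational(1, 2))) ≈ 11.274)
Add(Mul(s, Add(Function('y')(14), Mul(-1, 132))), Function('N')(17, -13)) = Add(Mul(Add(2, Pow(86, Rational(1, 2))), Add(-29, Mul(-1, 132))), Pow(17, -1)) = Add(Mul(Add(2, Pow(86, Rational(1, 2))), Add(-29, -132)), Rational(1, 17)) = Add(Mul(Add(2, Pow(86, Rational(1, 2))), -161), Rational(1, 17)) = Add(Add(-322, Mul(-161, Pow(86, Rational(1, 2)))), Rational(1, 17)) = Add(Rational(-5473, 17), Mul(-161, Pow(86, Rational(1, 2))))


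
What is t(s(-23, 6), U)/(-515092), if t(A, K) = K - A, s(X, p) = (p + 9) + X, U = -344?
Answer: 84/128773 ≈ 0.00065231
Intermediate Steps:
s(X, p) = 9 + X + p (s(X, p) = (9 + p) + X = 9 + X + p)
t(s(-23, 6), U)/(-515092) = (-344 - (9 - 23 + 6))/(-515092) = (-344 - 1*(-8))*(-1/515092) = (-344 + 8)*(-1/515092) = -336*(-1/515092) = 84/128773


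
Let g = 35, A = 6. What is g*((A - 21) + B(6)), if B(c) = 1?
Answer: -490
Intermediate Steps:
g*((A - 21) + B(6)) = 35*((6 - 21) + 1) = 35*(-15 + 1) = 35*(-14) = -490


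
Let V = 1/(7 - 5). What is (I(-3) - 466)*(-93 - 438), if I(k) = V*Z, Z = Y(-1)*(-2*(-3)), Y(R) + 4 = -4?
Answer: 260190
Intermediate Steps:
Y(R) = -8 (Y(R) = -4 - 4 = -8)
V = ½ (V = 1/2 = ½ ≈ 0.50000)
Z = -48 (Z = -(-16)*(-3) = -8*6 = -48)
I(k) = -24 (I(k) = (½)*(-48) = -24)
(I(-3) - 466)*(-93 - 438) = (-24 - 466)*(-93 - 438) = -490*(-531) = 260190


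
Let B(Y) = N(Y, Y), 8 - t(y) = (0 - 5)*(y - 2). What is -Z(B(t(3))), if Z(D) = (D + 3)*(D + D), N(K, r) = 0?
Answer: 0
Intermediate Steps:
t(y) = -2 + 5*y (t(y) = 8 - (0 - 5)*(y - 2) = 8 - (-5)*(-2 + y) = 8 - (10 - 5*y) = 8 + (-10 + 5*y) = -2 + 5*y)
B(Y) = 0
Z(D) = 2*D*(3 + D) (Z(D) = (3 + D)*(2*D) = 2*D*(3 + D))
-Z(B(t(3))) = -2*0*(3 + 0) = -2*0*3 = -1*0 = 0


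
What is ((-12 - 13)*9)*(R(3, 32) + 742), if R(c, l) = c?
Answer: -167625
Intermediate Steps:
((-12 - 13)*9)*(R(3, 32) + 742) = ((-12 - 13)*9)*(3 + 742) = -25*9*745 = -225*745 = -167625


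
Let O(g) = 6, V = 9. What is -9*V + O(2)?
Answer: -75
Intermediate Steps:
-9*V + O(2) = -9*9 + 6 = -81 + 6 = -75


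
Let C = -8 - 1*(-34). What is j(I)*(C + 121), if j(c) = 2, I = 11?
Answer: 294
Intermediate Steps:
C = 26 (C = -8 + 34 = 26)
j(I)*(C + 121) = 2*(26 + 121) = 2*147 = 294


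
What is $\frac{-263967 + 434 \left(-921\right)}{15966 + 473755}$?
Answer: $- \frac{663681}{489721} \approx -1.3552$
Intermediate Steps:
$\frac{-263967 + 434 \left(-921\right)}{15966 + 473755} = \frac{-263967 - 399714}{489721} = \left(-663681\right) \frac{1}{489721} = - \frac{663681}{489721}$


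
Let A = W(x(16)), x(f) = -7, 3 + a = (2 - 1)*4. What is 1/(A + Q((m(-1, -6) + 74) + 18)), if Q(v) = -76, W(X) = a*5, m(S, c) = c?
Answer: -1/71 ≈ -0.014085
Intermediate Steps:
a = 1 (a = -3 + (2 - 1)*4 = -3 + 1*4 = -3 + 4 = 1)
W(X) = 5 (W(X) = 1*5 = 5)
A = 5
1/(A + Q((m(-1, -6) + 74) + 18)) = 1/(5 - 76) = 1/(-71) = -1/71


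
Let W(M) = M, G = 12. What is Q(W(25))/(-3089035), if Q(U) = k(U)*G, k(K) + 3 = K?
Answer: -264/3089035 ≈ -8.5464e-5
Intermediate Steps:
k(K) = -3 + K
Q(U) = -36 + 12*U (Q(U) = (-3 + U)*12 = -36 + 12*U)
Q(W(25))/(-3089035) = (-36 + 12*25)/(-3089035) = (-36 + 300)*(-1/3089035) = 264*(-1/3089035) = -264/3089035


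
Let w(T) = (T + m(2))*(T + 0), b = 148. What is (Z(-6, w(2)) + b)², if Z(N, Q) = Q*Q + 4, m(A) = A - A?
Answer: 28224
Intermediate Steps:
m(A) = 0
w(T) = T² (w(T) = (T + 0)*(T + 0) = T*T = T²)
Z(N, Q) = 4 + Q² (Z(N, Q) = Q² + 4 = 4 + Q²)
(Z(-6, w(2)) + b)² = ((4 + (2²)²) + 148)² = ((4 + 4²) + 148)² = ((4 + 16) + 148)² = (20 + 148)² = 168² = 28224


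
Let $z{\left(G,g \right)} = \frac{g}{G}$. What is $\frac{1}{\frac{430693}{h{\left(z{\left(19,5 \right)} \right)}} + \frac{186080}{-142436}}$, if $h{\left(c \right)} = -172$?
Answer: $- \frac{6124748}{15344548477} \approx -0.00039915$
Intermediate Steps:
$\frac{1}{\frac{430693}{h{\left(z{\left(19,5 \right)} \right)}} + \frac{186080}{-142436}} = \frac{1}{\frac{430693}{-172} + \frac{186080}{-142436}} = \frac{1}{430693 \left(- \frac{1}{172}\right) + 186080 \left(- \frac{1}{142436}\right)} = \frac{1}{- \frac{430693}{172} - \frac{46520}{35609}} = \frac{1}{- \frac{15344548477}{6124748}} = - \frac{6124748}{15344548477}$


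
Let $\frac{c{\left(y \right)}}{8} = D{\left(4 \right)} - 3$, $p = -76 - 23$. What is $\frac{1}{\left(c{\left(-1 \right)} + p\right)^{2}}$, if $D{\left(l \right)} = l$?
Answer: $\frac{1}{8281} \approx 0.00012076$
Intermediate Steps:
$p = -99$ ($p = -76 - 23 = -99$)
$c{\left(y \right)} = 8$ ($c{\left(y \right)} = 8 \left(4 - 3\right) = 8 \cdot 1 = 8$)
$\frac{1}{\left(c{\left(-1 \right)} + p\right)^{2}} = \frac{1}{\left(8 - 99\right)^{2}} = \frac{1}{\left(-91\right)^{2}} = \frac{1}{8281}$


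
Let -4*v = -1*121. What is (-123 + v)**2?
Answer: 137641/16 ≈ 8602.6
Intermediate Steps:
v = 121/4 (v = -(-1)*121/4 = -1/4*(-121) = 121/4 ≈ 30.250)
(-123 + v)**2 = (-123 + 121/4)**2 = (-371/4)**2 = 137641/16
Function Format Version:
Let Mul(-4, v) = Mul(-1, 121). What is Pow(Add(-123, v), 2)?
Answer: Rational(137641, 16) ≈ 8602.6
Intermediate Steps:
v = Rational(121, 4) (v = Mul(Rational(-1, 4), Mul(-1, 121)) = Mul(Rational(-1, 4), -121) = Rational(121, 4) ≈ 30.250)
Pow(Add(-123, v), 2) = Pow(Add(-123, Rational(121, 4)), 2) = Pow(Rational(-371, 4), 2) = Rational(137641, 16)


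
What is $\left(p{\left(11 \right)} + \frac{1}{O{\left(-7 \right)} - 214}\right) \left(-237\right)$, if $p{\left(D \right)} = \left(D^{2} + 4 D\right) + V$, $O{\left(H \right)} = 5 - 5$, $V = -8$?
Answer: $- \frac{7962489}{214} \approx -37208.0$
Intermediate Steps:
$O{\left(H \right)} = 0$
$p{\left(D \right)} = -8 + D^{2} + 4 D$ ($p{\left(D \right)} = \left(D^{2} + 4 D\right) - 8 = -8 + D^{2} + 4 D$)
$\left(p{\left(11 \right)} + \frac{1}{O{\left(-7 \right)} - 214}\right) \left(-237\right) = \left(\left(-8 + 11^{2} + 4 \cdot 11\right) + \frac{1}{0 - 214}\right) \left(-237\right) = \left(\left(-8 + 121 + 44\right) + \frac{1}{-214}\right) \left(-237\right) = \left(157 - \frac{1}{214}\right) \left(-237\right) = \frac{33597}{214} \left(-237\right) = - \frac{7962489}{214}$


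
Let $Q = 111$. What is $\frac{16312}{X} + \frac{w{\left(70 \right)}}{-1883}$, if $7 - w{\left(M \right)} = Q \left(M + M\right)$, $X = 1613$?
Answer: $\frac{7967175}{433897} \approx 18.362$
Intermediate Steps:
$w{\left(M \right)} = 7 - 222 M$ ($w{\left(M \right)} = 7 - 111 \left(M + M\right) = 7 - 111 \cdot 2 M = 7 - 222 M$)
$\frac{16312}{X} + \frac{w{\left(70 \right)}}{-1883} = \frac{16312}{1613} + \frac{7 - 15540}{-1883} = 16312 \cdot \frac{1}{1613} + \left(7 - 15540\right) \left(- \frac{1}{1883}\right) = \frac{16312}{1613} - - \frac{2219}{269} = \frac{16312}{1613} + \frac{2219}{269} = \frac{7967175}{433897}$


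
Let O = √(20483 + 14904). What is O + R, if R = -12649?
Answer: -12649 + √35387 ≈ -12461.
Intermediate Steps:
O = √35387 ≈ 188.11
O + R = √35387 - 12649 = -12649 + √35387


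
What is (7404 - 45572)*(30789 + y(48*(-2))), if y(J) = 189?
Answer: -1182368304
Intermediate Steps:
(7404 - 45572)*(30789 + y(48*(-2))) = (7404 - 45572)*(30789 + 189) = -38168*30978 = -1182368304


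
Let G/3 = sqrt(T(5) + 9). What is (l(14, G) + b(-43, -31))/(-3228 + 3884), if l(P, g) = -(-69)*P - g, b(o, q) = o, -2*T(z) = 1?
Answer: 923/656 - 3*sqrt(34)/1312 ≈ 1.3937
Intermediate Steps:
T(z) = -1/2 (T(z) = -1/2*1 = -1/2)
G = 3*sqrt(34)/2 (G = 3*sqrt(-1/2 + 9) = 3*sqrt(17/2) = 3*(sqrt(34)/2) = 3*sqrt(34)/2 ≈ 8.7464)
l(P, g) = -g + 69*P (l(P, g) = 69*P - g = -g + 69*P)
(l(14, G) + b(-43, -31))/(-3228 + 3884) = ((-3*sqrt(34)/2 + 69*14) - 43)/(-3228 + 3884) = ((-3*sqrt(34)/2 + 966) - 43)/656 = ((966 - 3*sqrt(34)/2) - 43)*(1/656) = (923 - 3*sqrt(34)/2)*(1/656) = 923/656 - 3*sqrt(34)/1312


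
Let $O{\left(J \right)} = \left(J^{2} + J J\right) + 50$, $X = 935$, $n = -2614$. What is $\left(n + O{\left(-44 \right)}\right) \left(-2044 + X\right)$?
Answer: $-1450572$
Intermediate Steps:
$O{\left(J \right)} = 50 + 2 J^{2}$ ($O{\left(J \right)} = \left(J^{2} + J^{2}\right) + 50 = 2 J^{2} + 50 = 50 + 2 J^{2}$)
$\left(n + O{\left(-44 \right)}\right) \left(-2044 + X\right) = \left(-2614 + \left(50 + 2 \left(-44\right)^{2}\right)\right) \left(-2044 + 935\right) = \left(-2614 + \left(50 + 2 \cdot 1936\right)\right) \left(-1109\right) = \left(-2614 + \left(50 + 3872\right)\right) \left(-1109\right) = \left(-2614 + 3922\right) \left(-1109\right) = 1308 \left(-1109\right) = -1450572$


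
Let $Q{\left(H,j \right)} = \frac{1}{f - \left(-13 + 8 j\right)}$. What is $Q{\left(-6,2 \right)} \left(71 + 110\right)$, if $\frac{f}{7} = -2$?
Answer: $- \frac{181}{17} \approx -10.647$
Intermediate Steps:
$f = -14$ ($f = 7 \left(-2\right) = -14$)
$Q{\left(H,j \right)} = \frac{1}{-1 - 8 j}$ ($Q{\left(H,j \right)} = \frac{1}{-14 - \left(-13 + 8 j\right)} = \frac{1}{-1 - 8 j}$)
$Q{\left(-6,2 \right)} \left(71 + 110\right) = - \frac{1}{1 + 8 \cdot 2} \left(71 + 110\right) = - \frac{1}{1 + 16} \cdot 181 = - \frac{1}{17} \cdot 181 = \left(-1\right) \frac{1}{17} \cdot 181 = \left(- \frac{1}{17}\right) 181 = - \frac{181}{17}$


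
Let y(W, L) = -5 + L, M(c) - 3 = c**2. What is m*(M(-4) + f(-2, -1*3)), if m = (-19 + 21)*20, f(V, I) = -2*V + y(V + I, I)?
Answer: 600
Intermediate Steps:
M(c) = 3 + c**2
f(V, I) = -5 + I - 2*V (f(V, I) = -2*V + (-5 + I) = -5 + I - 2*V)
m = 40 (m = 2*20 = 40)
m*(M(-4) + f(-2, -1*3)) = 40*((3 + (-4)**2) + (-5 - 1*3 - 2*(-2))) = 40*((3 + 16) + (-5 - 3 + 4)) = 40*(19 - 4) = 40*15 = 600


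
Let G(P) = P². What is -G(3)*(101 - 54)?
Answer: -423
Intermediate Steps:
-G(3)*(101 - 54) = -3²*(101 - 54) = -9*47 = -1*423 = -423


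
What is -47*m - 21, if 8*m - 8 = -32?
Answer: 120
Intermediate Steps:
m = -3 (m = 1 + (⅛)*(-32) = 1 - 4 = -3)
-47*m - 21 = -47*(-3) - 21 = 141 - 21 = 120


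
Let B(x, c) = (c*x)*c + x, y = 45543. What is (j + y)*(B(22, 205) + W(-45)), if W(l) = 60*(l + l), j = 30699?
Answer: 70079511624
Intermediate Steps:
B(x, c) = x + x*c**2 (B(x, c) = x*c**2 + x = x + x*c**2)
W(l) = 120*l (W(l) = 60*(2*l) = 120*l)
(j + y)*(B(22, 205) + W(-45)) = (30699 + 45543)*(22*(1 + 205**2) + 120*(-45)) = 76242*(22*(1 + 42025) - 5400) = 76242*(22*42026 - 5400) = 76242*(924572 - 5400) = 76242*919172 = 70079511624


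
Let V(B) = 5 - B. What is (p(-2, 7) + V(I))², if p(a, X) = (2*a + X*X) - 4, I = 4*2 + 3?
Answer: 1225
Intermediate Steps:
I = 11 (I = 8 + 3 = 11)
p(a, X) = -4 + X² + 2*a (p(a, X) = (2*a + X²) - 4 = (X² + 2*a) - 4 = -4 + X² + 2*a)
(p(-2, 7) + V(I))² = ((-4 + 7² + 2*(-2)) + (5 - 1*11))² = ((-4 + 49 - 4) + (5 - 11))² = (41 - 6)² = 35² = 1225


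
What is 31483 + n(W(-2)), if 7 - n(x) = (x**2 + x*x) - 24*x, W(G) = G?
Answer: 31434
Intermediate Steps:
n(x) = 7 - 2*x**2 + 24*x (n(x) = 7 - ((x**2 + x*x) - 24*x) = 7 - ((x**2 + x**2) - 24*x) = 7 - (2*x**2 - 24*x) = 7 - (-24*x + 2*x**2) = 7 + (-2*x**2 + 24*x) = 7 - 2*x**2 + 24*x)
31483 + n(W(-2)) = 31483 + (7 - 2*(-2)**2 + 24*(-2)) = 31483 + (7 - 2*4 - 48) = 31483 + (7 - 8 - 48) = 31483 - 49 = 31434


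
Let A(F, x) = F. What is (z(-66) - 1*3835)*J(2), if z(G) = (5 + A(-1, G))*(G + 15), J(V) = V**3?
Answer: -32312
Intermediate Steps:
z(G) = 60 + 4*G (z(G) = (5 - 1)*(G + 15) = 4*(15 + G) = 60 + 4*G)
(z(-66) - 1*3835)*J(2) = ((60 + 4*(-66)) - 1*3835)*2**3 = ((60 - 264) - 3835)*8 = (-204 - 3835)*8 = -4039*8 = -32312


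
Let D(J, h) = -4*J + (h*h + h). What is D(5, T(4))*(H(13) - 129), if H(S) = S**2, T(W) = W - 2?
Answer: -560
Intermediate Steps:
T(W) = -2 + W
D(J, h) = h + h**2 - 4*J (D(J, h) = -4*J + (h**2 + h) = -4*J + (h + h**2) = h + h**2 - 4*J)
D(5, T(4))*(H(13) - 129) = ((-2 + 4) + (-2 + 4)**2 - 4*5)*(13**2 - 129) = (2 + 2**2 - 20)*(169 - 129) = (2 + 4 - 20)*40 = -14*40 = -560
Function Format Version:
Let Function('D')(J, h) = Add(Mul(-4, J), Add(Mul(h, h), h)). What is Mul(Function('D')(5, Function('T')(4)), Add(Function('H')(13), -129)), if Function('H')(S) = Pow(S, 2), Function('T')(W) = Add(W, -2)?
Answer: -560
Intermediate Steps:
Function('T')(W) = Add(-2, W)
Function('D')(J, h) = Add(h, Pow(h, 2), Mul(-4, J)) (Function('D')(J, h) = Add(Mul(-4, J), Add(Pow(h, 2), h)) = Add(Mul(-4, J), Add(h, Pow(h, 2))) = Add(h, Pow(h, 2), Mul(-4, J)))
Mul(Function('D')(5, Function('T')(4)), Add(Function('H')(13), -129)) = Mul(Add(Add(-2, 4), Pow(Add(-2, 4), 2), Mul(-4, 5)), Add(Pow(13, 2), -129)) = Mul(Add(2, Pow(2, 2), -20), Add(169, -129)) = Mul(Add(2, 4, -20), 40) = Mul(-14, 40) = -560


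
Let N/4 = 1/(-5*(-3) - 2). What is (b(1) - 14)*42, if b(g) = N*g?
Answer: -7476/13 ≈ -575.08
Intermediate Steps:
N = 4/13 (N = 4/(-5*(-3) - 2) = 4/(15 - 2) = 4/13 ≈ 0.30769)
b(g) = 4*g/13
(b(1) - 14)*42 = ((4/13)*1 - 14)*42 = (4/13 - 14)*42 = -178/13*42 = -7476/13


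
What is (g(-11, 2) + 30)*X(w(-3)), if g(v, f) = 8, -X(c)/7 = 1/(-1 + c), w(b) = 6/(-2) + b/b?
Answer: 266/3 ≈ 88.667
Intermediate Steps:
w(b) = -2 (w(b) = 6*(-½) + 1 = -3 + 1 = -2)
X(c) = -7/(-1 + c)
(g(-11, 2) + 30)*X(w(-3)) = (8 + 30)*(-7/(-1 - 2)) = 38*(-7/(-3)) = 38*(-7*(-⅓)) = 38*(7/3) = 266/3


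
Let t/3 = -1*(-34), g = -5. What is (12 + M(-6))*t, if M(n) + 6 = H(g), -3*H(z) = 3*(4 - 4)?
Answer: 612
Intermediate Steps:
H(z) = 0 (H(z) = -(4 - 4) = -0 = -⅓*0 = 0)
M(n) = -6 (M(n) = -6 + 0 = -6)
t = 102 (t = 3*(-1*(-34)) = 3*34 = 102)
(12 + M(-6))*t = (12 - 6)*102 = 6*102 = 612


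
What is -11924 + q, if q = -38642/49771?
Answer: -593508046/49771 ≈ -11925.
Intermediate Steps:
q = -38642/49771 (q = -38642*1/49771 = -38642/49771 ≈ -0.77640)
-11924 + q = -11924 - 38642/49771 = -593508046/49771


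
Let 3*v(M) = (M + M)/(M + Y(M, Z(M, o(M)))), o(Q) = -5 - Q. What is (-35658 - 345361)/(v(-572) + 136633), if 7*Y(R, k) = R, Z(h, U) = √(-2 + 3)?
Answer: -4572228/1639603 ≈ -2.7886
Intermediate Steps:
Z(h, U) = 1 (Z(h, U) = √1 = 1)
Y(R, k) = R/7
v(M) = 7/12 (v(M) = ((M + M)/(M + M/7))/3 = ((2*M)/((8*M/7)))/3 = ((2*M)*(7/(8*M)))/3 = (⅓)*(7/4) = 7/12)
(-35658 - 345361)/(v(-572) + 136633) = (-35658 - 345361)/(7/12 + 136633) = -381019/1639603/12 = -381019*12/1639603 = -4572228/1639603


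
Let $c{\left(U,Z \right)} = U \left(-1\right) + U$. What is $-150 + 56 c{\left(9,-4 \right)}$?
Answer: $-150$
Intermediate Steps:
$c{\left(U,Z \right)} = 0$ ($c{\left(U,Z \right)} = - U + U = 0$)
$-150 + 56 c{\left(9,-4 \right)} = -150 + 56 \cdot 0 = -150 + 0 = -150$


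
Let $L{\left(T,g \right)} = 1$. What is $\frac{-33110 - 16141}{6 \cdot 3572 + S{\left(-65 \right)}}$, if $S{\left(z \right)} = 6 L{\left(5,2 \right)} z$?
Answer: $- \frac{16417}{7014} \approx -2.3406$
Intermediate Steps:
$S{\left(z \right)} = 6 z$ ($S{\left(z \right)} = 6 \cdot 1 z = 6 z$)
$\frac{-33110 - 16141}{6 \cdot 3572 + S{\left(-65 \right)}} = \frac{-33110 - 16141}{6 \cdot 3572 + 6 \left(-65\right)} = - \frac{49251}{21432 - 390} = - \frac{49251}{21042} = \left(-49251\right) \frac{1}{21042} = - \frac{16417}{7014}$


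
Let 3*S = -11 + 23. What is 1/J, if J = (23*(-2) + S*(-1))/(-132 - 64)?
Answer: 98/25 ≈ 3.9200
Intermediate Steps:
S = 4 (S = (-11 + 23)/3 = (⅓)*12 = 4)
J = 25/98 (J = (23*(-2) + 4*(-1))/(-132 - 64) = (-46 - 4)/(-196) = -50*(-1/196) = 25/98 ≈ 0.25510)
1/J = 1/(25/98) = 98/25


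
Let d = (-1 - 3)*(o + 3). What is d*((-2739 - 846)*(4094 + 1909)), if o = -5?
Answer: -172166040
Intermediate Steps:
d = 8 (d = (-1 - 3)*(-5 + 3) = -4*(-2) = 8)
d*((-2739 - 846)*(4094 + 1909)) = 8*((-2739 - 846)*(4094 + 1909)) = 8*(-3585*6003) = 8*(-21520755) = -172166040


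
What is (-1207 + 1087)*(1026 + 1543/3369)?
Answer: -138325480/1123 ≈ -1.2318e+5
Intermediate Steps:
(-1207 + 1087)*(1026 + 1543/3369) = -120*(1026 + 1543*(1/3369)) = -120*(1026 + 1543/3369) = -120*3458137/3369 = -138325480/1123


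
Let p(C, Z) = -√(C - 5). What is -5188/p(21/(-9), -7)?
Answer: -2594*I*√66/11 ≈ -1915.8*I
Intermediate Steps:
p(C, Z) = -√(-5 + C)
-5188/p(21/(-9), -7) = -5188*(-1/√(-5 + 21/(-9))) = -5188*(-1/√(-5 + 21*(-⅑))) = -5188*(-1/√(-5 - 7/3)) = -5188*I*√66/22 = -2594*I*√66/11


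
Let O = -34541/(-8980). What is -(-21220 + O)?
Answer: 190521059/8980 ≈ 21216.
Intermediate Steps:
O = 34541/8980 (O = -34541*(-1/8980) = 34541/8980 ≈ 3.8464)
-(-21220 + O) = -(-21220 + 34541/8980) = -1*(-190521059/8980) = 190521059/8980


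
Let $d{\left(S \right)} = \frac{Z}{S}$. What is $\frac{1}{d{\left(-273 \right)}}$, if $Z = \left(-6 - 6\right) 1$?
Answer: $\frac{91}{4} \approx 22.75$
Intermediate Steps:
$Z = -12$ ($Z = \left(-6 - 6\right) 1 = \left(-12\right) 1 = -12$)
$d{\left(S \right)} = - \frac{12}{S}$
$\frac{1}{d{\left(-273 \right)}} = \frac{1}{\left(-12\right) \frac{1}{-273}} = \frac{1}{\left(-12\right) \left(- \frac{1}{273}\right)} = \frac{1}{\frac{4}{91}} = \frac{91}{4}$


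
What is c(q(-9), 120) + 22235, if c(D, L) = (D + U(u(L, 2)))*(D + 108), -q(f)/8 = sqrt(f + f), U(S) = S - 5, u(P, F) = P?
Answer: 33503 - 5352*I*sqrt(2) ≈ 33503.0 - 7568.9*I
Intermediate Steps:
U(S) = -5 + S
q(f) = -8*sqrt(2)*sqrt(f) (q(f) = -8*sqrt(f + f) = -8*sqrt(2)*sqrt(f))
c(D, L) = (108 + D)*(-5 + D + L) (c(D, L) = (D + (-5 + L))*(D + 108) = (-5 + D + L)*(108 + D) = (108 + D)*(-5 + D + L))
c(q(-9), 120) + 22235 = (-540 + (-8*sqrt(2)*sqrt(-9))**2 + 103*(-8*sqrt(2)*sqrt(-9)) + 108*120 - 8*sqrt(2)*sqrt(-9)*120) + 22235 = (-540 + (-8*sqrt(2)*3*I)**2 + 103*(-8*sqrt(2)*3*I) + 12960 - 8*sqrt(2)*3*I*120) + 22235 = (-540 + (-24*I*sqrt(2))**2 + 103*(-24*I*sqrt(2)) + 12960 - 24*I*sqrt(2)*120) + 22235 = (-540 - 1152 - 2472*I*sqrt(2) + 12960 - 2880*I*sqrt(2)) + 22235 = (11268 - 5352*I*sqrt(2)) + 22235 = 33503 - 5352*I*sqrt(2)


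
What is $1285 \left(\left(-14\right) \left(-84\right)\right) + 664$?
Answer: $1511824$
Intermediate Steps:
$1285 \left(\left(-14\right) \left(-84\right)\right) + 664 = 1285 \cdot 1176 + 664 = 1511160 + 664 = 1511824$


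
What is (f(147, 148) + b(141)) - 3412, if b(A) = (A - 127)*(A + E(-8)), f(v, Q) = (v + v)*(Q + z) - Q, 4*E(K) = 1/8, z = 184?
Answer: 1536359/16 ≈ 96023.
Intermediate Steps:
E(K) = 1/32 (E(K) = (¼)/8 = (¼)*(⅛) = 1/32)
f(v, Q) = -Q + 2*v*(184 + Q) (f(v, Q) = (v + v)*(Q + 184) - Q = (2*v)*(184 + Q) - Q = 2*v*(184 + Q) - Q = -Q + 2*v*(184 + Q))
b(A) = (-127 + A)*(1/32 + A) (b(A) = (A - 127)*(A + 1/32) = (-127 + A)*(1/32 + A))
(f(147, 148) + b(141)) - 3412 = ((-1*148 + 368*147 + 2*148*147) + (-127/32 + 141² - 4063/32*141)) - 3412 = ((-148 + 54096 + 43512) + (-127/32 + 19881 - 572883/32)) - 3412 = (97460 + 31591/16) - 3412 = 1590951/16 - 3412 = 1536359/16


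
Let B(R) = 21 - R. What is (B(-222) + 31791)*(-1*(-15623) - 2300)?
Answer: 426788982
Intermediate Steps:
(B(-222) + 31791)*(-1*(-15623) - 2300) = ((21 - 1*(-222)) + 31791)*(-1*(-15623) - 2300) = ((21 + 222) + 31791)*(15623 - 2300) = (243 + 31791)*13323 = 32034*13323 = 426788982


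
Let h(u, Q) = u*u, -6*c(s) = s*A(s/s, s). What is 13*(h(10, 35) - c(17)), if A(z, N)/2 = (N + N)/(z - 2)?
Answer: -3614/3 ≈ -1204.7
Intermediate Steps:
A(z, N) = 4*N/(-2 + z) (A(z, N) = 2*((N + N)/(z - 2)) = 2*((2*N)/(-2 + z)) = 2*(2*N/(-2 + z)) = 4*N/(-2 + z))
c(s) = 2*s²/3 (c(s) = -s*4*s/(-2 + s/s)/6 = -s*4*s/(-2 + 1)/6 = -s*4*s/(-1)/6 = -s*4*s*(-1)/6 = -s*(-4*s)/6 = -(-2)*s²/3 = 2*s²/3)
h(u, Q) = u²
13*(h(10, 35) - c(17)) = 13*(10² - 2*17²/3) = 13*(100 - 2*289/3) = 13*(100 - 1*578/3) = 13*(100 - 578/3) = 13*(-278/3) = -3614/3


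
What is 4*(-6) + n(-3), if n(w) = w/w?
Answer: -23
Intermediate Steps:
n(w) = 1
4*(-6) + n(-3) = 4*(-6) + 1 = -24 + 1 = -23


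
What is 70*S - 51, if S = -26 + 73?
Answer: 3239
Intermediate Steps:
S = 47
70*S - 51 = 70*47 - 51 = 3290 - 51 = 3239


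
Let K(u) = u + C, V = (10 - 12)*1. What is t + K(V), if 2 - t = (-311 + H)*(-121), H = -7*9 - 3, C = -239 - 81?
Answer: -45937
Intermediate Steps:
C = -320
H = -66 (H = -63 - 3 = -66)
t = -45615 (t = 2 - (-311 - 66)*(-121) = 2 - (-377)*(-121) = 2 - 1*45617 = 2 - 45617 = -45615)
V = -2 (V = -2*1 = -2)
K(u) = -320 + u (K(u) = u - 320 = -320 + u)
t + K(V) = -45615 + (-320 - 2) = -45615 - 322 = -45937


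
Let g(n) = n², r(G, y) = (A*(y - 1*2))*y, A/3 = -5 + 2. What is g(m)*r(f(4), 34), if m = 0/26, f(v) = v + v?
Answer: 0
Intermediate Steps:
A = -9 (A = 3*(-5 + 2) = 3*(-3) = -9)
f(v) = 2*v
r(G, y) = y*(18 - 9*y) (r(G, y) = (-9*(y - 1*2))*y = (-9*(y - 2))*y = (-9*(-2 + y))*y = (18 - 9*y)*y = y*(18 - 9*y))
m = 0 (m = 0*(1/26) = 0)
g(m)*r(f(4), 34) = 0²*(9*34*(2 - 1*34)) = 0*(9*34*(2 - 34)) = 0*(9*34*(-32)) = 0*(-9792) = 0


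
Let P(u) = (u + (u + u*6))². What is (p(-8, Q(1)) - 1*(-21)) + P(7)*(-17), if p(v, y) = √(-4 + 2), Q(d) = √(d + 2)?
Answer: -53291 + I*√2 ≈ -53291.0 + 1.4142*I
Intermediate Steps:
Q(d) = √(2 + d)
p(v, y) = I*√2 (p(v, y) = √(-2) = I*√2)
P(u) = 64*u² (P(u) = (u + (u + 6*u))² = (u + 7*u)² = (8*u)² = 64*u²)
(p(-8, Q(1)) - 1*(-21)) + P(7)*(-17) = (I*√2 - 1*(-21)) + (64*7²)*(-17) = (I*√2 + 21) + (64*49)*(-17) = (21 + I*√2) + 3136*(-17) = (21 + I*√2) - 53312 = -53291 + I*√2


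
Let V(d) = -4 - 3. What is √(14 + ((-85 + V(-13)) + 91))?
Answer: √13 ≈ 3.6056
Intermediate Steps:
V(d) = -7
√(14 + ((-85 + V(-13)) + 91)) = √(14 + ((-85 - 7) + 91)) = √(14 + (-92 + 91)) = √(14 - 1) = √13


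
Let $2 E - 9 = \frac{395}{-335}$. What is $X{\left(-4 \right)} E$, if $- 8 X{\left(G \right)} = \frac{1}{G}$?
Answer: $\frac{131}{1072} \approx 0.1222$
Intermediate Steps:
$E = \frac{262}{67}$ ($E = \frac{9}{2} + \frac{395 \frac{1}{-335}}{2} = \frac{9}{2} + \frac{395 \left(- \frac{1}{335}\right)}{2} = \frac{9}{2} + \frac{1}{2} \left(- \frac{79}{67}\right) = \frac{9}{2} - \frac{79}{134} = \frac{262}{67} \approx 3.9104$)
$X{\left(G \right)} = - \frac{1}{8 G}$
$X{\left(-4 \right)} E = - \frac{1}{8 \left(-4\right)} \frac{262}{67} = \left(- \frac{1}{8}\right) \left(- \frac{1}{4}\right) \frac{262}{67} = \frac{1}{32} \cdot \frac{262}{67} = \frac{131}{1072}$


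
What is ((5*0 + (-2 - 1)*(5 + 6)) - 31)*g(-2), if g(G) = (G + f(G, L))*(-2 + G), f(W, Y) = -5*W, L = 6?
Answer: 2048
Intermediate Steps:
g(G) = -4*G*(-2 + G) (g(G) = (G - 5*G)*(-2 + G) = (-4*G)*(-2 + G) = -4*G*(-2 + G))
((5*0 + (-2 - 1)*(5 + 6)) - 31)*g(-2) = ((5*0 + (-2 - 1)*(5 + 6)) - 31)*(4*(-2)*(2 - 1*(-2))) = ((0 - 3*11) - 31)*(4*(-2)*(2 + 2)) = ((0 - 33) - 31)*(4*(-2)*4) = (-33 - 31)*(-32) = -64*(-32) = 2048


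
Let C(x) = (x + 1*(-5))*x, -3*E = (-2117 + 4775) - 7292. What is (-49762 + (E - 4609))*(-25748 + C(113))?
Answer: 2146439576/3 ≈ 7.1548e+8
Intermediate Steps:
E = 4634/3 (E = -((-2117 + 4775) - 7292)/3 = -(2658 - 7292)/3 = -⅓*(-4634) = 4634/3 ≈ 1544.7)
C(x) = x*(-5 + x) (C(x) = (x - 5)*x = (-5 + x)*x = x*(-5 + x))
(-49762 + (E - 4609))*(-25748 + C(113)) = (-49762 + (4634/3 - 4609))*(-25748 + 113*(-5 + 113)) = (-49762 - 9193/3)*(-25748 + 113*108) = -158479*(-25748 + 12204)/3 = -158479/3*(-13544) = 2146439576/3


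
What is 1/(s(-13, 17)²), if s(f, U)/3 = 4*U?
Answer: 1/41616 ≈ 2.4029e-5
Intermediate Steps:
s(f, U) = 12*U (s(f, U) = 3*(4*U) = 12*U)
1/(s(-13, 17)²) = 1/((12*17)²) = 1/(204²) = 1/41616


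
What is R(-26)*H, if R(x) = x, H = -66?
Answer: 1716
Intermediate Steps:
R(-26)*H = -26*(-66) = 1716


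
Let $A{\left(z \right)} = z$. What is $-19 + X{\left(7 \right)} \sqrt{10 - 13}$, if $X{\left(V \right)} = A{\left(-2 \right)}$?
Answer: $-19 - 2 i \sqrt{3} \approx -19.0 - 3.4641 i$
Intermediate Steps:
$X{\left(V \right)} = -2$
$-19 + X{\left(7 \right)} \sqrt{10 - 13} = -19 - 2 \sqrt{10 - 13} = -19 - 2 \sqrt{-3} = -19 - 2 i \sqrt{3}$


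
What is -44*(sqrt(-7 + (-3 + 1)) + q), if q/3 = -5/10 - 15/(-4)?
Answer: -429 - 132*I ≈ -429.0 - 132.0*I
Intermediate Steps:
q = 39/4 (q = 3*(-5/10 - 15/(-4)) = 3*(-5*1/10 - 15*(-1/4)) = 3*(-1/2 + 15/4) = 3*(13/4) = 39/4 ≈ 9.7500)
-44*(sqrt(-7 + (-3 + 1)) + q) = -44*(sqrt(-7 + (-3 + 1)) + 39/4) = -44*(sqrt(-7 - 2) + 39/4) = -44*(sqrt(-9) + 39/4) = -44*(3*I + 39/4) = -44*(39/4 + 3*I) = -429 - 132*I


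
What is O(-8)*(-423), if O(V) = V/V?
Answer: -423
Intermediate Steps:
O(V) = 1
O(-8)*(-423) = 1*(-423) = -423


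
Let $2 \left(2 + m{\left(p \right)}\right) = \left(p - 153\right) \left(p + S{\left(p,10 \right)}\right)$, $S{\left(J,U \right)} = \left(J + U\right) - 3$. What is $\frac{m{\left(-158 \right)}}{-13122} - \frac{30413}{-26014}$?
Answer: $- \frac{850828279}{341355708} \approx -2.4925$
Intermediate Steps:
$S{\left(J,U \right)} = -3 + J + U$
$m{\left(p \right)} = -2 + \frac{\left(-153 + p\right) \left(7 + 2 p\right)}{2}$ ($m{\left(p \right)} = -2 + \frac{\left(p - 153\right) \left(p + \left(-3 + p + 10\right)\right)}{2} = -2 + \frac{\left(-153 + p\right) \left(p + \left(7 + p\right)\right)}{2} = -2 + \frac{\left(-153 + p\right) \left(7 + 2 p\right)}{2}$)
$\frac{m{\left(-158 \right)}}{-13122} - \frac{30413}{-26014} = \frac{- \frac{1075}{2} + \left(-158\right)^{2} - -23621}{-13122} - \frac{30413}{-26014} = \left(- \frac{1075}{2} + 24964 + 23621\right) \left(- \frac{1}{13122}\right) - - \frac{30413}{26014} = \frac{96095}{2} \left(- \frac{1}{13122}\right) + \frac{30413}{26014} = - \frac{96095}{26244} + \frac{30413}{26014} = - \frac{850828279}{341355708}$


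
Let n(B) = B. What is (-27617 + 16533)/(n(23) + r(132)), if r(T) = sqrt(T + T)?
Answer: -254932/265 + 22168*sqrt(66)/265 ≈ -282.41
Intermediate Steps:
r(T) = sqrt(2)*sqrt(T) (r(T) = sqrt(2*T) = sqrt(2)*sqrt(T))
(-27617 + 16533)/(n(23) + r(132)) = (-27617 + 16533)/(23 + sqrt(2)*sqrt(132)) = -11084/(23 + sqrt(2)*(2*sqrt(33))) = -11084/(23 + 2*sqrt(66))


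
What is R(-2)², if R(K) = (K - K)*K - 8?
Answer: 64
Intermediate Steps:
R(K) = -8 (R(K) = 0*K - 8 = 0 - 8 = -8)
R(-2)² = (-8)² = 64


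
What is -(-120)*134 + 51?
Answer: 16131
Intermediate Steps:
-(-120)*134 + 51 = -120*(-134) + 51 = 16080 + 51 = 16131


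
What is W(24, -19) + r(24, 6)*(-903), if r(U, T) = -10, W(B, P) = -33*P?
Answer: 9657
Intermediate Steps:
W(24, -19) + r(24, 6)*(-903) = -33*(-19) - 10*(-903) = 627 + 9030 = 9657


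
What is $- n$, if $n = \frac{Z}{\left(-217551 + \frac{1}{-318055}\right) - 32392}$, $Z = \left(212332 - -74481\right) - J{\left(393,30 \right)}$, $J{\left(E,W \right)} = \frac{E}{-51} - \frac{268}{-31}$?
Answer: $\frac{24036999627790}{20947096098191} \approx 1.1475$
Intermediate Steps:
$J{\left(E,W \right)} = \frac{268}{31} - \frac{E}{51}$ ($J{\left(E,W \right)} = E \left(- \frac{1}{51}\right) - - \frac{268}{31} = - \frac{E}{51} + \frac{268}{31} = \frac{268}{31} - \frac{E}{51}$)
$Z = \frac{151149956}{527}$ ($Z = \left(212332 - -74481\right) - \left(\frac{268}{31} - \frac{131}{17}\right) = \left(212332 + 74481\right) - \left(\frac{268}{31} - \frac{131}{17}\right) = 286813 - \frac{495}{527} = \frac{151149956}{527} \approx 2.8681 \cdot 10^{5}$)
$n = - \frac{24036999627790}{20947096098191}$ ($n = \frac{151149956}{527 \left(\left(-217551 + \frac{1}{-318055}\right) - 32392\right)} = \frac{151149956}{527 \left(\left(-217551 - \frac{1}{318055}\right) - 32392\right)} = \frac{151149956}{527 \left(- \frac{69193183306}{318055} - 32392\right)} = \frac{151149956}{527 \left(- \frac{79495620866}{318055}\right)} = \frac{151149956}{527} \left(- \frac{318055}{79495620866}\right) = - \frac{24036999627790}{20947096098191} \approx -1.1475$)
$- n = \left(-1\right) \left(- \frac{24036999627790}{20947096098191}\right) = \frac{24036999627790}{20947096098191}$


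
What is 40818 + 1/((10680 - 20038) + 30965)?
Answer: 881954527/21607 ≈ 40818.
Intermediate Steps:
40818 + 1/((10680 - 20038) + 30965) = 40818 + 1/(-9358 + 30965) = 40818 + 1/21607 = 881954527/21607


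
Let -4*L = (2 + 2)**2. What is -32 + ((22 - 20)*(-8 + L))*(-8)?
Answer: 160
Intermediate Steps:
L = -4 (L = -(2 + 2)**2/4 = -1/4*4**2 = -1/4*16 = -4)
-32 + ((22 - 20)*(-8 + L))*(-8) = -32 + ((22 - 20)*(-8 - 4))*(-8) = -32 + (2*(-12))*(-8) = -32 - 24*(-8) = -32 + 192 = 160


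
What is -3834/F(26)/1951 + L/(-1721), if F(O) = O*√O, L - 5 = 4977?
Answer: -4982/1721 - 1917*√26/659438 ≈ -2.9097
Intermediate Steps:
L = 4982 (L = 5 + 4977 = 4982)
F(O) = O^(3/2)
-3834/F(26)/1951 + L/(-1721) = -3834*√26/676/1951 + 4982/(-1721) = -3834*√26/676*(1/1951) + 4982*(-1/1721) = -1917*√26/338*(1/1951) - 4982/1721 = -1917*√26/659438 - 4982/1721 = -4982/1721 - 1917*√26/659438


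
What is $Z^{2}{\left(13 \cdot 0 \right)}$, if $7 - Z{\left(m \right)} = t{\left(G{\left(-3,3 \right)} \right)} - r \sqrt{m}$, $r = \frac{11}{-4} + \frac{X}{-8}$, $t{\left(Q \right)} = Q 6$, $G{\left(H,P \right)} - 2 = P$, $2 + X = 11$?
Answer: $529$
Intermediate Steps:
$X = 9$ ($X = -2 + 11 = 9$)
$G{\left(H,P \right)} = 2 + P$
$t{\left(Q \right)} = 6 Q$
$r = - \frac{31}{8}$ ($r = \frac{11}{-4} + \frac{9}{-8} = 11 \left(- \frac{1}{4}\right) + 9 \left(- \frac{1}{8}\right) = - \frac{11}{4} - \frac{9}{8} = - \frac{31}{8} \approx -3.875$)
$Z{\left(m \right)} = -23 - \frac{31 \sqrt{m}}{8}$ ($Z{\left(m \right)} = 7 - \left(6 \left(2 + 3\right) - - \frac{31 \sqrt{m}}{8}\right) = 7 - \left(6 \cdot 5 + \frac{31 \sqrt{m}}{8}\right) = 7 - \left(30 + \frac{31 \sqrt{m}}{8}\right) = -23 - \frac{31 \sqrt{m}}{8}$)
$Z^{2}{\left(13 \cdot 0 \right)} = \left(-23 - \frac{31 \sqrt{13 \cdot 0}}{8}\right)^{2} = \left(-23 - \frac{31 \sqrt{0}}{8}\right)^{2} = \left(-23 - 0\right)^{2} = \left(-23 + 0\right)^{2} = \left(-23\right)^{2} = 529$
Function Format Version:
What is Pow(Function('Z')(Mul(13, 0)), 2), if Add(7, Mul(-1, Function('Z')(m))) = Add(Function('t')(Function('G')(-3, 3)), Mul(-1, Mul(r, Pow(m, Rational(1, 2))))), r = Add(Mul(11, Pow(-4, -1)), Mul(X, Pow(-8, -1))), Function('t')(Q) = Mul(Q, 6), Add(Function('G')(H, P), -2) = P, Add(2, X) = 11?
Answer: 529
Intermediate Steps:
X = 9 (X = Add(-2, 11) = 9)
Function('G')(H, P) = Add(2, P)
Function('t')(Q) = Mul(6, Q)
r = Rational(-31, 8) (r = Add(Mul(11, Pow(-4, -1)), Mul(9, Pow(-8, -1))) = Add(Mul(11, Rational(-1, 4)), Mul(9, Rational(-1, 8))) = Add(Rational(-11, 4), Rational(-9, 8)) = Rational(-31, 8) ≈ -3.8750)
Function('Z')(m) = Add(-23, Mul(Rational(-31, 8), Pow(m, Rational(1, 2)))) (Function('Z')(m) = Add(7, Mul(-1, Add(Mul(6, Add(2, 3)), Mul(-1, Mul(Rational(-31, 8), Pow(m, Rational(1, 2))))))) = Add(7, Mul(-1, Add(Mul(6, 5), Mul(Rational(31, 8), Pow(m, Rational(1, 2)))))) = Add(7, Mul(-1, Add(30, Mul(Rational(31, 8), Pow(m, Rational(1, 2)))))) = Add(7, Add(-30, Mul(Rational(-31, 8), Pow(m, Rational(1, 2))))) = Add(-23, Mul(Rational(-31, 8), Pow(m, Rational(1, 2)))))
Pow(Function('Z')(Mul(13, 0)), 2) = Pow(Add(-23, Mul(Rational(-31, 8), Pow(Mul(13, 0), Rational(1, 2)))), 2) = Pow(Add(-23, Mul(Rational(-31, 8), Pow(0, Rational(1, 2)))), 2) = Pow(Add(-23, Mul(Rational(-31, 8), 0)), 2) = Pow(Add(-23, 0), 2) = Pow(-23, 2) = 529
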